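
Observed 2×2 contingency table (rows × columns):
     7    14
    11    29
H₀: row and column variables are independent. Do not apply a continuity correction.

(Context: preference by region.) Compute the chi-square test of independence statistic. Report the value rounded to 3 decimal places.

test statistic = 0.225

Row totals [21, 40], col totals [18, 43], n=61
χ² = (7−6.20)²/6.20 + (14−14.80)²/14.80 + (11−11.80)²/11.80 + (29−28.20)²/28.20 = 0.2253
df = 1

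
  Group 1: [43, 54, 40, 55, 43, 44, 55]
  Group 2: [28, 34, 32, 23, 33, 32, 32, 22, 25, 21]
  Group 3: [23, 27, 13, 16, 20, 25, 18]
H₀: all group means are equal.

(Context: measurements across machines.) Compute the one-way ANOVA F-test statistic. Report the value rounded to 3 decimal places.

Group means [47.71, 28.20, 20.29], grand mean 31.583
SSB = Σnᵢ(x̄ᵢ−x̄)² = 2829.376; SSW = ΣΣ(x−x̄ᵢ)² = 642.457
MSB = 2829.376/2 = 1414.6881; MSW = 642.457/21 = 30.5932
F = MSB/MSW = 46.2419
df = (2, 21)

test statistic = 46.242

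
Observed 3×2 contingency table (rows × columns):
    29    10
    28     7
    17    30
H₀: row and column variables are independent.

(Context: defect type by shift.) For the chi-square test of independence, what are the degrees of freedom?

df = (r−1)(c−1) = (3−1)·(2−1) = 2

degrees of freedom = 2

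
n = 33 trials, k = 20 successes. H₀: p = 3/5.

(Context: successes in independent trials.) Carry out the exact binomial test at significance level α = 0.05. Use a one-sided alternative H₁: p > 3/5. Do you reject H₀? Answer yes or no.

reject H₀: no

Exact binomial: n=33, k=20, p₀=3/5=0.6000
P(X≥20) from Σ C(n,i)·p₀^i·(1−p₀)^(n−i)
p-value (one-sided, H₁ greater) = 0.54704
At α=0.05: p ≥ α → fail to reject H₀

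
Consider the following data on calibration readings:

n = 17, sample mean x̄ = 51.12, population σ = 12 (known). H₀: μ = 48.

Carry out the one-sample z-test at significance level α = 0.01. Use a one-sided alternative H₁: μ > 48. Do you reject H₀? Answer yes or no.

reject H₀: no

SE = σ/√n = 12/√17 = 2.9104
z = (x̄−μ₀)/SE = (51.12−48)/2.9104 = 1.0720
p-value (one-sided, H₁ greater) = 0.14186
At α=0.01: p ≥ α → fail to reject H₀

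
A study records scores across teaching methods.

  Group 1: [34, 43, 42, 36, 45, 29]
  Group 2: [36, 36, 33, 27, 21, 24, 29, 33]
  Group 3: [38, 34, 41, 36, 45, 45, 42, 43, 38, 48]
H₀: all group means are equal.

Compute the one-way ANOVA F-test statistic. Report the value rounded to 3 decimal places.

Group means [38.17, 29.88, 41.00], grand mean 36.583
SSB = Σnᵢ(x̄ᵢ−x̄)² = 570.125; SSW = ΣΣ(x−x̄ᵢ)² = 585.708
MSB = 570.125/2 = 285.0625; MSW = 585.708/21 = 27.8909
F = MSB/MSW = 10.2206
df = (2, 21)

test statistic = 10.221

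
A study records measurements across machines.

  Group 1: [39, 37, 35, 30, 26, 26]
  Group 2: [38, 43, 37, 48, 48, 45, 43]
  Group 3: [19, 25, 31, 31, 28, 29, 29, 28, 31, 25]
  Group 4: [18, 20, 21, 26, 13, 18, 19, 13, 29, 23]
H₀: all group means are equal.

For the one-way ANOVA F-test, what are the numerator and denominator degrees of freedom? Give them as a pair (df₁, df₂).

degrees of freedom = [3, 29]

k = 4 groups, N = 33 total
df = (k−1, N−k) = (4−1, 33−4) = (3, 29)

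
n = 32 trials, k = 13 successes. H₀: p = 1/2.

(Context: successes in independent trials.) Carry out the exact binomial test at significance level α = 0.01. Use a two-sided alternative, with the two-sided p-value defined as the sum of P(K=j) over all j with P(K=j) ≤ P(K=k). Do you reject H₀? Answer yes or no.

reject H₀: no

Exact binomial: n=32, k=13, p₀=1/2=0.5000
P(X=j) = C(n,j)·p₀^j·(1−p₀)^(n−j); p = Σ P(X=j) over j with P(X=j) ≤ P(X=13)
p-value (two-sided) = 0.37709
At α=0.01: p ≥ α → fail to reject H₀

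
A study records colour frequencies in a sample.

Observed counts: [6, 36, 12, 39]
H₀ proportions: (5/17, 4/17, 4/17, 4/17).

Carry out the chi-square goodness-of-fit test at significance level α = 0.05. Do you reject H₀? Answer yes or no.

n = 93; E_i = n·p_i = [27.35, 21.88, 21.88, 21.88]
χ² = (6−27.35)²/27.35 + (36−21.88)²/21.88 + (12−21.88)²/21.88 + (39−21.88)²/21.88 = 43.6306
df = 3
p-value (upper-tail) = 0.00000
At α=0.05: p < α → reject H₀

reject H₀: yes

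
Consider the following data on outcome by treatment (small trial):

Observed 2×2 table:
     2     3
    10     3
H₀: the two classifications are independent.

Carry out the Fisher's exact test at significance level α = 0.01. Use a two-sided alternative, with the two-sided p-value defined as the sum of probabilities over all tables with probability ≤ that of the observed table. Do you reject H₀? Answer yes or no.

Margins: r₁=5, r₂=13, c₁=12, c₂=6, n=18
p_obs = C(5,2)·C(13,10)/C(18,12); sum pmf over tables with pmf ≤ p_obs
p-value (two-sided) = 0.26821
At α=0.01: p ≥ α → fail to reject H₀

reject H₀: no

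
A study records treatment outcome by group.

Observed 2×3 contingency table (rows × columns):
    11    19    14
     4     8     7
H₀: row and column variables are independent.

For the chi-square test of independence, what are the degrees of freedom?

degrees of freedom = 2

df = (r−1)(c−1) = (2−1)·(3−1) = 2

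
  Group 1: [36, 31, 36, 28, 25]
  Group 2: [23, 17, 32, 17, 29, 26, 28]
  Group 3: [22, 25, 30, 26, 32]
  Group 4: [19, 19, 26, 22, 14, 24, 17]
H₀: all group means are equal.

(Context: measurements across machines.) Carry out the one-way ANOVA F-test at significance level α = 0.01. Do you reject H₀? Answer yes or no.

Group means [31.20, 24.57, 27.00, 20.14], grand mean 25.167
SSB = Σnᵢ(x̄ᵢ−x̄)² = 377.962; SSW = ΣΣ(x−x̄ᵢ)² = 467.371
MSB = 377.962/3 = 125.9873; MSW = 467.371/20 = 23.3686
F = MSB/MSW = 5.3913
df = (3, 20)
p-value (upper-tail) = 0.00696
At α=0.01: p < α → reject H₀

reject H₀: yes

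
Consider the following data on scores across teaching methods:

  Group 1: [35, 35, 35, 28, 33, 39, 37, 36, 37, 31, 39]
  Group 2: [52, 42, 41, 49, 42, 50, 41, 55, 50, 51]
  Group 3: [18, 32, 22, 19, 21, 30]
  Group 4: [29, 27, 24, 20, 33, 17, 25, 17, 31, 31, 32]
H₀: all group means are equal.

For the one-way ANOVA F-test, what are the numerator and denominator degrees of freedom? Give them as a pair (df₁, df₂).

degrees of freedom = [3, 34]

k = 4 groups, N = 38 total
df = (k−1, N−k) = (4−1, 38−4) = (3, 34)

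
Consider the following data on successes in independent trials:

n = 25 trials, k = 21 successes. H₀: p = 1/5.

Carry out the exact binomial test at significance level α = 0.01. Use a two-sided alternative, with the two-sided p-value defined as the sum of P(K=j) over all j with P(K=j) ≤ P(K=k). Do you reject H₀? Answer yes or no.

Exact binomial: n=25, k=21, p₀=1/5=0.2000
P(X=j) = C(n,j)·p₀^j·(1−p₀)^(n−j); p = Σ P(X=j) over j with P(X=j) ≤ P(X=21)
p-value (two-sided) = 0.00000
At α=0.01: p < α → reject H₀

reject H₀: yes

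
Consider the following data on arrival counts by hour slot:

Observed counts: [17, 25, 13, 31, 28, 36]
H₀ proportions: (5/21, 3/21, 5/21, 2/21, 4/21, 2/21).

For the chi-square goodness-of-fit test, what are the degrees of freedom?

df = k − 1 = 6 − 1 = 5

degrees of freedom = 5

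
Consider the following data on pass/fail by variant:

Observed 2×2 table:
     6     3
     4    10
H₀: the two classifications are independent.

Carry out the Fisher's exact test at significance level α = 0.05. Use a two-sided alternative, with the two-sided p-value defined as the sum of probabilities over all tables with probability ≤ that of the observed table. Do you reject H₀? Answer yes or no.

reject H₀: no

Margins: r₁=9, r₂=14, c₁=10, c₂=13, n=23
p_obs = C(9,6)·C(14,4)/C(23,10); sum pmf over tables with pmf ≤ p_obs
p-value (two-sided) = 0.10230
At α=0.05: p ≥ α → fail to reject H₀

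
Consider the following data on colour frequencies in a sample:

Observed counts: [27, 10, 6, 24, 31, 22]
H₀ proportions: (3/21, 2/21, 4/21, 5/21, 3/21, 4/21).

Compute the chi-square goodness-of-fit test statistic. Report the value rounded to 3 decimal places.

test statistic = 30.243

n = 120; E_i = n·p_i = [17.14, 11.43, 22.86, 28.57, 17.14, 22.86]
χ² = (27−17.14)²/17.14 + (10−11.43)²/11.43 + (6−22.86)²/22.86 + (24−28.57)²/28.57 + (31−17.14)²/17.14 + (22−22.86)²/22.86 = 30.2433
df = 5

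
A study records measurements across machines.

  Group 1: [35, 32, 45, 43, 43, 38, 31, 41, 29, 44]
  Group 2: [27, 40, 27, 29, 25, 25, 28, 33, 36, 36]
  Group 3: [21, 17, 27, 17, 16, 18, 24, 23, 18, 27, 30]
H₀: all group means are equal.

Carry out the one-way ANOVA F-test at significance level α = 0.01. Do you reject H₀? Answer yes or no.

reject H₀: yes

Group means [38.10, 30.60, 21.64], grand mean 29.839
SSB = Σnᵢ(x̄ᵢ−x̄)² = 1428.348; SSW = ΣΣ(x−x̄ᵢ)² = 805.845
MSB = 1428.348/2 = 714.1740; MSW = 805.845/28 = 28.7802
F = MSB/MSW = 24.8148
df = (2, 28)
p-value (upper-tail) = 0.00000
At α=0.01: p < α → reject H₀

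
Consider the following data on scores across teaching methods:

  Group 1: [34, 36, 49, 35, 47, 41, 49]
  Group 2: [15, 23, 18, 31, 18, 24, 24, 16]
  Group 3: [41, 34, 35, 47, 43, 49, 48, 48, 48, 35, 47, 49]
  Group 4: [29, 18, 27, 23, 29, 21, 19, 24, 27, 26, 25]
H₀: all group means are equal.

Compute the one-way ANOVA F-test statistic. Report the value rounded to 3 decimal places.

test statistic = 43.307

Group means [41.57, 21.12, 43.67, 24.36], grand mean 32.947
SSB = Σnᵢ(x̄ᵢ−x̄)² = 3828.093; SSW = ΣΣ(x−x̄ᵢ)² = 1001.801
MSB = 3828.093/3 = 1276.0311; MSW = 1001.801/34 = 29.4647
F = MSB/MSW = 43.3070
df = (3, 34)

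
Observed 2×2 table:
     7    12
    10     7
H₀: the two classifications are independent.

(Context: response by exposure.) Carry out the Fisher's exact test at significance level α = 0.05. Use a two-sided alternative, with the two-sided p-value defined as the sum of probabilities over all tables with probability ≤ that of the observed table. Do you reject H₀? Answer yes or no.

Margins: r₁=19, r₂=17, c₁=17, c₂=19, n=36
p_obs = C(19,7)·C(17,10)/C(36,17); sum pmf over tables with pmf ≤ p_obs
p-value (two-sided) = 0.31612
At α=0.05: p ≥ α → fail to reject H₀

reject H₀: no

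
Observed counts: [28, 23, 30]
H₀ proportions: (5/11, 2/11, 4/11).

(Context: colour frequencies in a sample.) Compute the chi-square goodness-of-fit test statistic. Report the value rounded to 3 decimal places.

n = 81; E_i = n·p_i = [36.82, 14.73, 29.45]
χ² = (28−36.82)²/36.82 + (23−14.73)²/14.73 + (30−29.45)²/29.45 = 6.7691
df = 2

test statistic = 6.769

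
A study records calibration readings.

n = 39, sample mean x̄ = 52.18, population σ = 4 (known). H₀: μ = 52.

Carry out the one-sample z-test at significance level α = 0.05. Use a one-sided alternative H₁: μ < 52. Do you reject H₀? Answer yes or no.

SE = σ/√n = 4/√39 = 0.6405
z = (x̄−μ₀)/SE = (52.18−52)/0.6405 = 0.2810
p-value (one-sided, H₁ less) = 0.61065
At α=0.05: p ≥ α → fail to reject H₀

reject H₀: no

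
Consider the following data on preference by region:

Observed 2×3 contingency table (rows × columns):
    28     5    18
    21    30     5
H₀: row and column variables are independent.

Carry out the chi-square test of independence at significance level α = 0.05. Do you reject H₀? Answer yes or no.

Row totals [51, 56], col totals [49, 35, 23], n=107
χ² = (28−23.36)²/23.36 + (5−16.68)²/16.68 + (18−10.96)²/10.96 + (21−25.64)²/25.64 + (30−18.32)²/18.32 + (5−12.04)²/12.04 = 26.0282
df = 2
p-value (upper-tail) = 0.00000
At α=0.05: p < α → reject H₀

reject H₀: yes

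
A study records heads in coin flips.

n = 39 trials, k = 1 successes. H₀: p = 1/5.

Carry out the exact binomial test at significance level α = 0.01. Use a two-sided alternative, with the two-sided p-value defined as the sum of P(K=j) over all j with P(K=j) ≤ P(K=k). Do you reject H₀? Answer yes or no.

Exact binomial: n=39, k=1, p₀=1/5=0.2000
P(X=j) = C(n,j)·p₀^j·(1−p₀)^(n−j); p = Σ P(X=j) over j with P(X=j) ≤ P(X=1)
p-value (two-sided) = 0.00394
At α=0.01: p < α → reject H₀

reject H₀: yes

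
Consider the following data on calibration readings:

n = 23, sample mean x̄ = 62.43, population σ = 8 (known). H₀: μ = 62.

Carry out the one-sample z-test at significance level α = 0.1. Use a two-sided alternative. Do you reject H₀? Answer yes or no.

SE = σ/√n = 8/√23 = 1.6681
z = (x̄−μ₀)/SE = (62.43−62)/1.6681 = 0.2578
p-value (two-sided) = 0.79658
At α=0.1: p ≥ α → fail to reject H₀

reject H₀: no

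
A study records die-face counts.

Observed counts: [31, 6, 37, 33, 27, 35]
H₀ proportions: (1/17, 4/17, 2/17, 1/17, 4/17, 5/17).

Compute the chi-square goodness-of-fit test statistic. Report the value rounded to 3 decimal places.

test statistic = 149.951

n = 169; E_i = n·p_i = [9.94, 39.76, 19.88, 9.94, 39.76, 49.71]
χ² = (31−9.94)²/9.94 + (6−39.76)²/39.76 + (37−19.88)²/19.88 + (33−9.94)²/9.94 + (27−39.76)²/39.76 + (35−49.71)²/49.71 = 149.9512
df = 5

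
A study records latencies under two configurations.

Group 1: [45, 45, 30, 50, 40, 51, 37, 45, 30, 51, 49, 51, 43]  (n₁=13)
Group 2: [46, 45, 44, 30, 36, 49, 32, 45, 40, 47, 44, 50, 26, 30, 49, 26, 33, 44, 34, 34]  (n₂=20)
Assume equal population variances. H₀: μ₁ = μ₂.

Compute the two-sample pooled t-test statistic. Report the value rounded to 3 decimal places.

test statistic = 1.586

x̄₁=43.615, s₁=7.456, n₁=13
x̄₂=39.200, s₂=8.030, n₂=20
s_p² = [12·7.456² + 19·8.030²]/31 = 61.0412
SE = √(s_p²·(1/13+1/20)) = 2.7834
t = (43.615−39.200)/2.7834 = 1.5863
df = 31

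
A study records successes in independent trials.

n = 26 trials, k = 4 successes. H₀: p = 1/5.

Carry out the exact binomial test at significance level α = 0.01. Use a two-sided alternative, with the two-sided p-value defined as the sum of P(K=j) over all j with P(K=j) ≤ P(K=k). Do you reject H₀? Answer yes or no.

reject H₀: no

Exact binomial: n=26, k=4, p₀=1/5=0.2000
P(X=j) = C(n,j)·p₀^j·(1−p₀)^(n−j); p = Σ P(X=j) over j with P(X=j) ≤ P(X=4)
p-value (two-sided) = 0.80585
At α=0.01: p ≥ α → fail to reject H₀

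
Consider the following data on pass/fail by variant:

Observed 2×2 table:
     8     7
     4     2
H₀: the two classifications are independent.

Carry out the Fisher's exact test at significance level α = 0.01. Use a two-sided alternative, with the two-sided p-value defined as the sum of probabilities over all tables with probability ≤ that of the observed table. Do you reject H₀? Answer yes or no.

Margins: r₁=15, r₂=6, c₁=12, c₂=9, n=21
p_obs = C(15,8)·C(6,4)/C(21,12); sum pmf over tables with pmf ≤ p_obs
p-value (two-sided) = 0.65944
At α=0.01: p ≥ α → fail to reject H₀

reject H₀: no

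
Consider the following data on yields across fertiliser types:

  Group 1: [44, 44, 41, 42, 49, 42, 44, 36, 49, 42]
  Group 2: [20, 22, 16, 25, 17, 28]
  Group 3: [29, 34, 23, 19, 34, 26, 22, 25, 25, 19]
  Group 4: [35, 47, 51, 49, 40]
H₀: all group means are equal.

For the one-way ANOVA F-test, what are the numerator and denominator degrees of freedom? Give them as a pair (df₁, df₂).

k = 4 groups, N = 31 total
df = (k−1, N−k) = (4−1, 31−4) = (3, 27)

degrees of freedom = [3, 27]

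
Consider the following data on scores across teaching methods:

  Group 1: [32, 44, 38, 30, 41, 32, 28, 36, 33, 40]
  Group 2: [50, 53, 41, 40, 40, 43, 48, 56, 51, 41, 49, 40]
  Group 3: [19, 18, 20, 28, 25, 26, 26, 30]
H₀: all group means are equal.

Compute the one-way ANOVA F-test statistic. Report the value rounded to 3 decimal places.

test statistic = 41.960

Group means [35.40, 46.00, 24.00], grand mean 36.600
SSB = Σnᵢ(x̄ᵢ−x̄)² = 2344.800; SSW = ΣΣ(x−x̄ᵢ)² = 754.400
MSB = 2344.800/2 = 1172.4000; MSW = 754.400/27 = 27.9407
F = MSB/MSW = 41.9602
df = (2, 27)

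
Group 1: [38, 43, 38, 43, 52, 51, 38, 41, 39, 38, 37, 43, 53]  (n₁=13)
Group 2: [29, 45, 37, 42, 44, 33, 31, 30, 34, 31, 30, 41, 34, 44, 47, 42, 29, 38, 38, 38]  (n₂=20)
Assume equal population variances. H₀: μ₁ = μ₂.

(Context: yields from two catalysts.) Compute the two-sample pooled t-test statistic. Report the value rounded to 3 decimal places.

x̄₁=42.615, s₁=5.767, n₁=13
x̄₂=36.850, s₂=5.905, n₂=20
s_p² = [12·5.767² + 19·5.905²]/31 = 34.2460
SE = √(s_p²·(1/13+1/20)) = 2.0849
t = (42.615−36.850)/2.0849 = 2.7654
df = 31

test statistic = 2.765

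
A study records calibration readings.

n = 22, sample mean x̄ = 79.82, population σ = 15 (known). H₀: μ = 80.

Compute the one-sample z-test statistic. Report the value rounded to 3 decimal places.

SE = σ/√n = 15/√22 = 3.1980
z = (x̄−μ₀)/SE = (79.82−80)/3.1980 = -0.0563

test statistic = -0.056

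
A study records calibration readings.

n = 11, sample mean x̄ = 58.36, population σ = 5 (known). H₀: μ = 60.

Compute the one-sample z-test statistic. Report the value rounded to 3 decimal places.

test statistic = -1.088

SE = σ/√n = 5/√11 = 1.5076
z = (x̄−μ₀)/SE = (58.36−60)/1.5076 = -1.0879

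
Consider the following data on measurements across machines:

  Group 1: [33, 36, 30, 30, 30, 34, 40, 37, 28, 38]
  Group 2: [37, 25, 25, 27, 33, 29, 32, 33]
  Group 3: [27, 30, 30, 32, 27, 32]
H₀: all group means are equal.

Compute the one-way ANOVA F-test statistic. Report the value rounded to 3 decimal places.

Group means [33.60, 30.12, 29.67], grand mean 31.458
SSB = Σnᵢ(x̄ᵢ−x̄)² = 79.350; SSW = ΣΣ(x−x̄ᵢ)² = 304.608
MSB = 79.350/2 = 39.6750; MSW = 304.608/21 = 14.5052
F = MSB/MSW = 2.7352
df = (2, 21)

test statistic = 2.735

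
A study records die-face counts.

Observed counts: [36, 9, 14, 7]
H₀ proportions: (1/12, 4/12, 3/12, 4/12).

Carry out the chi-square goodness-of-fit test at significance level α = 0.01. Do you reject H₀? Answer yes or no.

n = 66; E_i = n·p_i = [5.50, 22.00, 16.50, 22.00]
χ² = (36−5.50)²/5.50 + (9−22.00)²/22.00 + (14−16.50)²/16.50 + (7−22.00)²/22.00 = 187.4242
df = 3
p-value (upper-tail) = 0.00000
At α=0.01: p < α → reject H₀

reject H₀: yes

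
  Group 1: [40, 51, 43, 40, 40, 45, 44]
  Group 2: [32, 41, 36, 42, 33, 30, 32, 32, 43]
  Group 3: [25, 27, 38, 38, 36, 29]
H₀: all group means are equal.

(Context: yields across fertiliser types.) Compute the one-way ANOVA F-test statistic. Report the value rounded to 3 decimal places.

Group means [43.29, 35.67, 32.17], grand mean 37.136
SSB = Σnᵢ(x̄ᵢ−x̄)² = 432.329; SSW = ΣΣ(x−x̄ᵢ)² = 468.262
MSB = 432.329/2 = 216.1645; MSW = 468.262/19 = 24.6454
F = MSB/MSW = 8.7710
df = (2, 19)

test statistic = 8.771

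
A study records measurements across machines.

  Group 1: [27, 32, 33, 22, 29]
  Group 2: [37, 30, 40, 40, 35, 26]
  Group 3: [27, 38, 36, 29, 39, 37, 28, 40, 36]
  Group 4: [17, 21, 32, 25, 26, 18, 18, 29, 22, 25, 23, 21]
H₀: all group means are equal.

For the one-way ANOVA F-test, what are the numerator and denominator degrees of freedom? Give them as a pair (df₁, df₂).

k = 4 groups, N = 32 total
df = (k−1, N−k) = (4−1, 32−4) = (3, 28)

degrees of freedom = [3, 28]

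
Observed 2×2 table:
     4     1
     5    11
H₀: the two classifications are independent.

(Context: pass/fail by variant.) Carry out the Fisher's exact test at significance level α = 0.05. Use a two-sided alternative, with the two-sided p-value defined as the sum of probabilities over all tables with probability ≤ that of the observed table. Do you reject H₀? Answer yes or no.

Margins: r₁=5, r₂=16, c₁=9, c₂=12, n=21
p_obs = C(5,4)·C(16,5)/C(21,9); sum pmf over tables with pmf ≤ p_obs
p-value (two-sided) = 0.11942
At α=0.05: p ≥ α → fail to reject H₀

reject H₀: no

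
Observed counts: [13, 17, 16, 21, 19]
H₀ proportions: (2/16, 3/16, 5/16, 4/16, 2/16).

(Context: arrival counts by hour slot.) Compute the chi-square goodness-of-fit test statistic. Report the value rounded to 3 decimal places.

test statistic = 11.262

n = 86; E_i = n·p_i = [10.75, 16.12, 26.88, 21.50, 10.75]
χ² = (13−10.75)²/10.75 + (17−16.12)²/16.12 + (16−26.88)²/26.88 + (21−21.50)²/21.50 + (19−10.75)²/10.75 = 11.2620
df = 4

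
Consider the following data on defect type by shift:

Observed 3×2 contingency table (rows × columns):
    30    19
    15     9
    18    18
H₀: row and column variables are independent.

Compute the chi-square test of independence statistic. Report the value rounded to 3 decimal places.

test statistic = 1.351

Row totals [49, 24, 36], col totals [63, 46], n=109
χ² = (30−28.32)²/28.32 + (19−20.68)²/20.68 + (15−13.87)²/13.87 + (9−10.13)²/10.13 + (18−20.81)²/20.81 + (18−15.19)²/15.19 = 1.3509
df = 2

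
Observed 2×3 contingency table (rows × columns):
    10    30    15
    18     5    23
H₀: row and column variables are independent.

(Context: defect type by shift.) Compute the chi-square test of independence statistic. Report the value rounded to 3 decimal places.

test statistic = 21.193

Row totals [55, 46], col totals [28, 35, 38], n=101
χ² = (10−15.25)²/15.25 + (30−19.06)²/19.06 + (15−20.69)²/20.69 + (18−12.75)²/12.75 + (5−15.94)²/15.94 + (23−17.31)²/17.31 = 21.1934
df = 2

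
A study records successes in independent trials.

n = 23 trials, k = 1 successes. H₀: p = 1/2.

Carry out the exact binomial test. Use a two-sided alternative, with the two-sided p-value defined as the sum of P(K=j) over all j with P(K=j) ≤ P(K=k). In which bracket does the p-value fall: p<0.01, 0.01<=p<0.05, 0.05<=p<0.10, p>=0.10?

Exact binomial: n=23, k=1, p₀=1/2=0.5000
P(X=j) = C(n,j)·p₀^j·(1−p₀)^(n−j); p = Σ P(X=j) over j with P(X=j) ≤ P(X=1)
p-value (two-sided) = 0.00001
→ bracket: p<0.01

p-value bracket: p<0.01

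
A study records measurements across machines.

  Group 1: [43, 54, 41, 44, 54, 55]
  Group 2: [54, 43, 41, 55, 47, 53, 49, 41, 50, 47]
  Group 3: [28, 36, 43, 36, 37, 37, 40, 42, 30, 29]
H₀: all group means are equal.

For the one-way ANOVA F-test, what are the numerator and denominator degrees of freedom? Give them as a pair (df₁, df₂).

degrees of freedom = [2, 23]

k = 3 groups, N = 26 total
df = (k−1, N−k) = (3−1, 26−3) = (2, 23)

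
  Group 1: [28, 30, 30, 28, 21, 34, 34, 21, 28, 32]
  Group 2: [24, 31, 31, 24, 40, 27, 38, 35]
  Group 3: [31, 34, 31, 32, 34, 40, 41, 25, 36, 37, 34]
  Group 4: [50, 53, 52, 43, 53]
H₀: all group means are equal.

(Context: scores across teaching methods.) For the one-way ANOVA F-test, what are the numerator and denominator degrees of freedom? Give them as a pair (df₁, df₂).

k = 4 groups, N = 34 total
df = (k−1, N−k) = (4−1, 34−4) = (3, 30)

degrees of freedom = [3, 30]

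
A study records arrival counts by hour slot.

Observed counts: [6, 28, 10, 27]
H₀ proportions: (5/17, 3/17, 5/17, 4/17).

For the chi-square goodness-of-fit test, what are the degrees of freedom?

df = k − 1 = 4 − 1 = 3

degrees of freedom = 3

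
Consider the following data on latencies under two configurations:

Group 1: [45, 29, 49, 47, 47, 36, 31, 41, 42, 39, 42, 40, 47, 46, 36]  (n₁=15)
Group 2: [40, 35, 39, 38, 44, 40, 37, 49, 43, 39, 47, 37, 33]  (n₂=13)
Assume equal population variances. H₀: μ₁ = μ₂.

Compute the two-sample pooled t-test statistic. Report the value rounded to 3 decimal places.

test statistic = 0.513

x̄₁=41.133, s₁=6.058, n₁=15
x̄₂=40.077, s₂=4.591, n₂=13
s_p² = [14·6.058² + 12·4.591²]/26 = 29.4868
SE = √(s_p²·(1/15+1/13)) = 2.0577
t = (41.133−40.077)/2.0577 = 0.5134
df = 26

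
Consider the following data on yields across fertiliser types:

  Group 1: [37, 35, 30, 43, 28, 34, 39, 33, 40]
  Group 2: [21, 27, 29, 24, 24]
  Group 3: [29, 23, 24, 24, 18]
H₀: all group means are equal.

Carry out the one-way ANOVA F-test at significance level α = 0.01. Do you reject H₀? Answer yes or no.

Group means [35.44, 25.00, 23.60], grand mean 29.579
SSB = Σnᵢ(x̄ᵢ−x̄)² = 593.209; SSW = ΣΣ(x−x̄ᵢ)² = 285.422
MSB = 593.209/2 = 296.6047; MSW = 285.422/16 = 17.8389
F = MSB/MSW = 16.6269
df = (2, 16)
p-value (upper-tail) = 0.00012
At α=0.01: p < α → reject H₀

reject H₀: yes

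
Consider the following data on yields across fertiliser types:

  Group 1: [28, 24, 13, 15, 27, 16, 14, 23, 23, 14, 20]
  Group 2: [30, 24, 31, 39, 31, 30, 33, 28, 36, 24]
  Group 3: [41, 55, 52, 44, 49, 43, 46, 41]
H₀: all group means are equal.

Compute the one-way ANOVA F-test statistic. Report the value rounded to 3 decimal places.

test statistic = 61.405

Group means [19.73, 30.60, 46.38], grand mean 30.828
SSB = Σnᵢ(x̄ᵢ−x̄)² = 3289.681; SSW = ΣΣ(x−x̄ᵢ)² = 696.457
MSB = 3289.681/2 = 1644.8406; MSW = 696.457/26 = 26.7868
F = MSB/MSW = 61.4049
df = (2, 26)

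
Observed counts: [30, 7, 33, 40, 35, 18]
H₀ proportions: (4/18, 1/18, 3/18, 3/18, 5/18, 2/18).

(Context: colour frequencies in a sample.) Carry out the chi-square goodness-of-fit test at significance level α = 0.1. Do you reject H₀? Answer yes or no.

reject H₀: yes

n = 163; E_i = n·p_i = [36.22, 9.06, 27.17, 27.17, 45.28, 18.11]
χ² = (30−36.22)²/36.22 + (7−9.06)²/9.06 + (33−27.17)²/27.17 + (40−27.17)²/27.17 + (35−45.28)²/45.28 + (18−18.11)²/18.11 = 11.1840
df = 5
p-value (upper-tail) = 0.04785
At α=0.1: p < α → reject H₀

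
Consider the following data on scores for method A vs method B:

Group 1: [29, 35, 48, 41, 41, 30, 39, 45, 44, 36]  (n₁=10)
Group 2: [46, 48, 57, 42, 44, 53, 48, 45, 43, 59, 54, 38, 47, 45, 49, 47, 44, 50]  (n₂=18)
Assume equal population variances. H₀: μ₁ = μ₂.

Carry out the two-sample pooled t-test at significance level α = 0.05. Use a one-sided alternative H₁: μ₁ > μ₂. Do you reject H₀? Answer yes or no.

reject H₀: no

x̄₁=38.800, s₁=6.286, n₁=10
x̄₂=47.722, s₂=5.334, n₂=18
s_p² = [9·6.286² + 17·5.334²]/26 = 32.2774
SE = √(s_p²·(1/10+1/18)) = 2.2407
t = (38.800−47.722)/2.2407 = -3.9818
df = 26
p-value (one-sided, H₁ greater) = 0.99975
At α=0.05: p ≥ α → fail to reject H₀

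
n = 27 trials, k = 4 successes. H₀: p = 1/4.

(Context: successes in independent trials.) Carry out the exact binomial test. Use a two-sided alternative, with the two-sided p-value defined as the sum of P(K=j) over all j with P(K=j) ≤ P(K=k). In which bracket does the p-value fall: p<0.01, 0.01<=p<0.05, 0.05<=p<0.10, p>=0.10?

Exact binomial: n=27, k=4, p₀=1/4=0.2500
P(X=j) = C(n,j)·p₀^j·(1−p₀)^(n−j); p = Σ P(X=j) over j with P(X=j) ≤ P(X=4)
p-value (two-sided) = 0.27157
→ bracket: p>=0.10

p-value bracket: p>=0.10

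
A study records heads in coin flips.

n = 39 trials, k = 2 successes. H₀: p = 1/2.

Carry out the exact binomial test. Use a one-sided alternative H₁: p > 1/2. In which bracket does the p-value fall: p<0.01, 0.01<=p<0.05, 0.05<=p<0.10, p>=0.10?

p-value bracket: p>=0.10

Exact binomial: n=39, k=2, p₀=1/2=0.5000
P(X≥2) from Σ C(n,i)·p₀^i·(1−p₀)^(n−i)
p-value (one-sided, H₁ greater) = 1.00000
→ bracket: p>=0.10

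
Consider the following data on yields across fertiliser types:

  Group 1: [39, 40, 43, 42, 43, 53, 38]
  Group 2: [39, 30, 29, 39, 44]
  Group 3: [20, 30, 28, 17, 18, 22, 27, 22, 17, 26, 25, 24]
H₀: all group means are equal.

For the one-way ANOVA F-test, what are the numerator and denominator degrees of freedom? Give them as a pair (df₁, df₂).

k = 3 groups, N = 24 total
df = (k−1, N−k) = (3−1, 24−3) = (2, 21)

degrees of freedom = [2, 21]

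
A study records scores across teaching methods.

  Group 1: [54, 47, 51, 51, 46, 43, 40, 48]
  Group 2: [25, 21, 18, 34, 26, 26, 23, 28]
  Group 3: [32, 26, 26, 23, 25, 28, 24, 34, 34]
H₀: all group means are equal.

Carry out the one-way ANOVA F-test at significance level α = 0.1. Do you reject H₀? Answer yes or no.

reject H₀: yes

Group means [47.50, 25.12, 28.00], grand mean 33.320
SSB = Σnᵢ(x̄ᵢ−x̄)² = 2400.565; SSW = ΣΣ(x−x̄ᵢ)² = 452.875
MSB = 2400.565/2 = 1200.2825; MSW = 452.875/22 = 20.5852
F = MSB/MSW = 58.3080
df = (2, 22)
p-value (upper-tail) = 0.00000
At α=0.1: p < α → reject H₀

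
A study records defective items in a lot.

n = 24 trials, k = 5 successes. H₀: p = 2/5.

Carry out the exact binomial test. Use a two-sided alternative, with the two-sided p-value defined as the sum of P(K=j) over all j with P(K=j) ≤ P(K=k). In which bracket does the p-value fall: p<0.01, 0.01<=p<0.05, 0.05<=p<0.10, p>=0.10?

p-value bracket: 0.05<=p<0.10

Exact binomial: n=24, k=5, p₀=2/5=0.4000
P(X=j) = C(n,j)·p₀^j·(1−p₀)^(n−j); p = Σ P(X=j) over j with P(X=j) ≤ P(X=5)
p-value (two-sided) = 0.06163
→ bracket: 0.05<=p<0.10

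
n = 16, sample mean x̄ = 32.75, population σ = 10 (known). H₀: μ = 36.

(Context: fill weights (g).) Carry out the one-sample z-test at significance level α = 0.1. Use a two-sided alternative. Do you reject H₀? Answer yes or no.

reject H₀: no

SE = σ/√n = 10/√16 = 2.5000
z = (x̄−μ₀)/SE = (32.75−36)/2.5000 = -1.3000
p-value (two-sided) = 0.19360
At α=0.1: p ≥ α → fail to reject H₀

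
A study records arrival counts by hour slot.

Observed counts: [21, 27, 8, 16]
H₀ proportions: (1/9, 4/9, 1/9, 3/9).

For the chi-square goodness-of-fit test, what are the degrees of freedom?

df = k − 1 = 4 − 1 = 3

degrees of freedom = 3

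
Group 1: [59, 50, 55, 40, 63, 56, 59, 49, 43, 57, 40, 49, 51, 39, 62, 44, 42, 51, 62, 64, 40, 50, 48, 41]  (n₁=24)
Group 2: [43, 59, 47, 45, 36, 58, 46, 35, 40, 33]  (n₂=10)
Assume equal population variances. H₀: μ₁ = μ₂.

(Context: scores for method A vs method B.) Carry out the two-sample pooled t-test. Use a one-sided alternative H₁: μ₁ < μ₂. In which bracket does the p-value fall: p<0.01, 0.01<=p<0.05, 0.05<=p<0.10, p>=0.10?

p-value bracket: p>=0.10

x̄₁=50.583, s₁=8.277, n₁=24
x̄₂=44.200, s₂=8.929, n₂=10
s_p² = [23·8.277² + 9·8.929²]/32 = 71.6698
SE = √(s_p²·(1/24+1/10)) = 3.1864
t = (50.583−44.200)/3.1864 = 2.0033
df = 32
p-value (one-sided, H₁ less) = 0.97316
→ bracket: p>=0.10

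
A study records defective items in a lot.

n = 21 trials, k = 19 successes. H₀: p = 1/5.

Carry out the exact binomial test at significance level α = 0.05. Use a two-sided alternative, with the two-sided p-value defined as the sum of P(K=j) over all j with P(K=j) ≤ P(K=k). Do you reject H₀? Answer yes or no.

reject H₀: yes

Exact binomial: n=21, k=19, p₀=1/5=0.2000
P(X=j) = C(n,j)·p₀^j·(1−p₀)^(n−j); p = Σ P(X=j) over j with P(X=j) ≤ P(X=19)
p-value (two-sided) = 0.00000
At α=0.05: p < α → reject H₀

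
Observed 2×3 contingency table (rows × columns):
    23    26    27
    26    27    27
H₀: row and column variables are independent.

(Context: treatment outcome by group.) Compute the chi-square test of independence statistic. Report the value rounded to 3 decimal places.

Row totals [76, 80], col totals [49, 53, 54], n=156
χ² = (23−23.87)²/23.87 + (26−25.82)²/25.82 + (27−26.31)²/26.31 + (26−25.13)²/25.13 + (27−27.18)²/27.18 + (27−27.69)²/27.69 = 0.1000
df = 2

test statistic = 0.100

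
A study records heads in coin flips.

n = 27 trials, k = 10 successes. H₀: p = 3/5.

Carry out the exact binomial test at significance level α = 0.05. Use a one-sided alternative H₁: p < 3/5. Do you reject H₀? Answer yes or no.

Exact binomial: n=27, k=10, p₀=3/5=0.6000
P(X≤10) from Σ C(n,i)·p₀^i·(1−p₀)^(n−i)
p-value (one-sided, H₁ less) = 0.01338
At α=0.05: p < α → reject H₀

reject H₀: yes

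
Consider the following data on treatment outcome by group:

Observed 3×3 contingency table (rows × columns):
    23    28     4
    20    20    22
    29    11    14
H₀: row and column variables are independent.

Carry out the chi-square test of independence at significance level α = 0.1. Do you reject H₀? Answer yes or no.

reject H₀: yes

Row totals [55, 62, 54], col totals [72, 59, 40], n=171
χ² = (23−23.16)²/23.16 + (28−18.98)²/18.98 + (4−12.87)²/12.87 + (20−26.11)²/26.11 + (20−21.39)²/21.39 + (22−14.50)²/14.50 + (29−22.74)²/22.74 + (11−18.63)²/18.63 + (14−12.63)²/12.63 = 20.7942
df = 4
p-value (upper-tail) = 0.00035
At α=0.1: p < α → reject H₀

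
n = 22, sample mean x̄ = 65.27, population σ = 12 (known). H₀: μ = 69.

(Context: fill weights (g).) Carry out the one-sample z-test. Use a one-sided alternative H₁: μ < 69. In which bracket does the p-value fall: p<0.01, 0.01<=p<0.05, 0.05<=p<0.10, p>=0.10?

p-value bracket: 0.05<=p<0.10

SE = σ/√n = 12/√22 = 2.5584
z = (x̄−μ₀)/SE = (65.27−69)/2.5584 = -1.4579
p-value (one-sided, H₁ less) = 0.07243
→ bracket: 0.05<=p<0.10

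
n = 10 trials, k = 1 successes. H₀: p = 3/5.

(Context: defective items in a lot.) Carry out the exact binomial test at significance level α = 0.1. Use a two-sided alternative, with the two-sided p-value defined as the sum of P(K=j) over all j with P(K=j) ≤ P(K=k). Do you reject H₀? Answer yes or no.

reject H₀: yes

Exact binomial: n=10, k=1, p₀=3/5=0.6000
P(X=j) = C(n,j)·p₀^j·(1−p₀)^(n−j); p = Σ P(X=j) over j with P(X=j) ≤ P(X=1)
p-value (two-sided) = 0.00168
At α=0.1: p < α → reject H₀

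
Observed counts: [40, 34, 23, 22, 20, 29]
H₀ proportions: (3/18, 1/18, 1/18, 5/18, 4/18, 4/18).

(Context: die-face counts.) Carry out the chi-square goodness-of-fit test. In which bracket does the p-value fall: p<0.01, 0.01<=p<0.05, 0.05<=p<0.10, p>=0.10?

p-value bracket: p<0.01

n = 168; E_i = n·p_i = [28.00, 9.33, 9.33, 46.67, 37.33, 37.33]
χ² = (40−28.00)²/28.00 + (34−9.33)²/9.33 + (23−9.33)²/9.33 + (22−46.67)²/46.67 + (20−37.33)²/37.33 + (29−37.33)²/37.33 = 113.2911
df = 5
p-value (upper-tail) = 0.00000
→ bracket: p<0.01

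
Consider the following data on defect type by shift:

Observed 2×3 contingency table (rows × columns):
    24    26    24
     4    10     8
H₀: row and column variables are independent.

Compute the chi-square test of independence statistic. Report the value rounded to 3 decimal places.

Row totals [74, 22], col totals [28, 36, 32], n=96
χ² = (24−21.58)²/21.58 + (26−27.75)²/27.75 + (24−24.67)²/24.67 + (4−6.42)²/6.42 + (10−8.25)²/8.25 + (8−7.33)²/7.33 = 1.7410
df = 2

test statistic = 1.741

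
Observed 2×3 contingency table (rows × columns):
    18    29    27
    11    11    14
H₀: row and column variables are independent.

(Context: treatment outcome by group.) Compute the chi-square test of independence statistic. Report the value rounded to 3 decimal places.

Row totals [74, 36], col totals [29, 40, 41], n=110
χ² = (18−19.51)²/19.51 + (29−26.91)²/26.91 + (27−27.58)²/27.58 + (11−9.49)²/9.49 + (11−13.09)²/13.09 + (14−13.42)²/13.42 = 0.8906
df = 2

test statistic = 0.891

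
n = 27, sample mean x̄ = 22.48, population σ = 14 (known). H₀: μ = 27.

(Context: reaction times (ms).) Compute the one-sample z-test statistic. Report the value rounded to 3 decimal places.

SE = σ/√n = 14/√27 = 2.6943
z = (x̄−μ₀)/SE = (22.48−27)/2.6943 = -1.6776

test statistic = -1.678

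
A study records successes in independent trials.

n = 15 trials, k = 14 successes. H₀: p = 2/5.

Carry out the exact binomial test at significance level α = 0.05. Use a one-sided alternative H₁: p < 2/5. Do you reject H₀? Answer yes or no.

reject H₀: no

Exact binomial: n=15, k=14, p₀=2/5=0.4000
P(X≤14) from Σ C(n,i)·p₀^i·(1−p₀)^(n−i)
p-value (one-sided, H₁ less) = 1.00000
At α=0.05: p ≥ α → fail to reject H₀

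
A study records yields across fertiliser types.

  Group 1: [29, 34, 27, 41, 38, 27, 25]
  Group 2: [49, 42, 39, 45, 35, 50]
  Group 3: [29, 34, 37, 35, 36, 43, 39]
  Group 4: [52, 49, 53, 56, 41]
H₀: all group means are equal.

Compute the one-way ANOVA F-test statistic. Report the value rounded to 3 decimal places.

test statistic = 12.884

Group means [31.57, 43.33, 36.14, 50.20], grand mean 39.400
SSB = Σnᵢ(x̄ᵢ−x̄)² = 1179.295; SSW = ΣΣ(x−x̄ᵢ)² = 640.705
MSB = 1179.295/3 = 393.0984; MSW = 640.705/21 = 30.5098
F = MSB/MSW = 12.8844
df = (3, 21)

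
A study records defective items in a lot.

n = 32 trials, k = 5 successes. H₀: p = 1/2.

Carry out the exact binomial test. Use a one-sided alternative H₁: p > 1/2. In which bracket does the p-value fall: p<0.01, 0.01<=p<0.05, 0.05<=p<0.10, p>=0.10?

Exact binomial: n=32, k=5, p₀=1/2=0.5000
P(X≥5) from Σ C(n,i)·p₀^i·(1−p₀)^(n−i)
p-value (one-sided, H₁ greater) = 0.99999
→ bracket: p>=0.10

p-value bracket: p>=0.10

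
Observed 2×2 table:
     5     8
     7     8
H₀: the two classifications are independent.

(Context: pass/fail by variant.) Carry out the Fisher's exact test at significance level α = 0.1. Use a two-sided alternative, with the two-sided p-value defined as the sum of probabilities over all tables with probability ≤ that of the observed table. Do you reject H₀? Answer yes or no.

reject H₀: no

Margins: r₁=13, r₂=15, c₁=12, c₂=16, n=28
p_obs = C(13,5)·C(15,7)/C(28,12); sum pmf over tables with pmf ≤ p_obs
p-value (two-sided) = 0.71768
At α=0.1: p ≥ α → fail to reject H₀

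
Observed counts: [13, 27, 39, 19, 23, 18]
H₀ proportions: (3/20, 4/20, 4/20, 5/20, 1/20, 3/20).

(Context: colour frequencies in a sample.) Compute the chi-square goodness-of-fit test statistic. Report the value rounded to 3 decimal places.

test statistic = 52.084

n = 139; E_i = n·p_i = [20.85, 27.80, 27.80, 34.75, 6.95, 20.85]
χ² = (13−20.85)²/20.85 + (27−27.80)²/27.80 + (39−27.80)²/27.80 + (19−34.75)²/34.75 + (23−6.95)²/6.95 + (18−20.85)²/20.85 = 52.0839
df = 5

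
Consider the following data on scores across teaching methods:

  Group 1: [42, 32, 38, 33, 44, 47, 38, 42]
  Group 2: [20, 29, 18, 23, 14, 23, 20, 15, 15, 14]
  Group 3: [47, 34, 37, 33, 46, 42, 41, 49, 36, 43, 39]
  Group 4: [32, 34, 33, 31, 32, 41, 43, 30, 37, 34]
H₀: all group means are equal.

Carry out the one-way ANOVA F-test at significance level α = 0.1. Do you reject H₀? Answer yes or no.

reject H₀: yes

Group means [39.50, 19.10, 40.64, 34.70], grand mean 33.359
SSB = Σnᵢ(x̄ᵢ−x̄)² = 2935.429; SSW = ΣΣ(x−x̄ᵢ)² = 863.545
MSB = 2935.429/3 = 978.4763; MSW = 863.545/35 = 24.6727
F = MSB/MSW = 39.6582
df = (3, 35)
p-value (upper-tail) = 0.00000
At α=0.1: p < α → reject H₀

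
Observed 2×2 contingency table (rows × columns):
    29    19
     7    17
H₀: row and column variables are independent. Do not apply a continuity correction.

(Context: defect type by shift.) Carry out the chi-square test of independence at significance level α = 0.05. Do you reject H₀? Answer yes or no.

Row totals [48, 24], col totals [36, 36], n=72
χ² = (29−24.00)²/24.00 + (19−24.00)²/24.00 + (7−12.00)²/12.00 + (17−12.00)²/12.00 = 6.2500
df = 1
p-value (upper-tail) = 0.01242
At α=0.05: p < α → reject H₀

reject H₀: yes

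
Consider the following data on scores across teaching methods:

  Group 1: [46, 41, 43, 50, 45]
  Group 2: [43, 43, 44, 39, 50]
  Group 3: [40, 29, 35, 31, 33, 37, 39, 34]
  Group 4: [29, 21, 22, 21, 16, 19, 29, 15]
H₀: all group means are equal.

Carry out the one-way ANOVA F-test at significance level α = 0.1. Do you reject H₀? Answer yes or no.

reject H₀: yes

Group means [45.00, 43.80, 34.75, 21.50], grand mean 34.385
SSB = Σnᵢ(x̄ᵢ−x̄)² = 2335.854; SSW = ΣΣ(x−x̄ᵢ)² = 402.300
MSB = 2335.854/3 = 778.6179; MSW = 402.300/22 = 18.2864
F = MSB/MSW = 42.5792
df = (3, 22)
p-value (upper-tail) = 0.00000
At α=0.1: p < α → reject H₀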